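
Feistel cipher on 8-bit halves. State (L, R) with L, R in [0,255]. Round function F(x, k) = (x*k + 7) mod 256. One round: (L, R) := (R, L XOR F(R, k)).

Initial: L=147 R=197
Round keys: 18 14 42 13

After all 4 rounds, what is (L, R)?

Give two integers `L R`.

Answer: 113 66

Derivation:
Round 1 (k=18): L=197 R=114
Round 2 (k=14): L=114 R=134
Round 3 (k=42): L=134 R=113
Round 4 (k=13): L=113 R=66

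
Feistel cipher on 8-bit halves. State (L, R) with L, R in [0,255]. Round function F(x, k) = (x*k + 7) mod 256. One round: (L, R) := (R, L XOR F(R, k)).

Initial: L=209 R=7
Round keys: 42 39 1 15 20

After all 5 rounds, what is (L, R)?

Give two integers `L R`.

Round 1 (k=42): L=7 R=252
Round 2 (k=39): L=252 R=108
Round 3 (k=1): L=108 R=143
Round 4 (k=15): L=143 R=4
Round 5 (k=20): L=4 R=216

Answer: 4 216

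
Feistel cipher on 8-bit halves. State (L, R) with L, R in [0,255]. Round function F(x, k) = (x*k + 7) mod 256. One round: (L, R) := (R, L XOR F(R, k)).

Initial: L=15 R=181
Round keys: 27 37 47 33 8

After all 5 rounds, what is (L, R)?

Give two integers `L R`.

Answer: 47 128

Derivation:
Round 1 (k=27): L=181 R=17
Round 2 (k=37): L=17 R=201
Round 3 (k=47): L=201 R=255
Round 4 (k=33): L=255 R=47
Round 5 (k=8): L=47 R=128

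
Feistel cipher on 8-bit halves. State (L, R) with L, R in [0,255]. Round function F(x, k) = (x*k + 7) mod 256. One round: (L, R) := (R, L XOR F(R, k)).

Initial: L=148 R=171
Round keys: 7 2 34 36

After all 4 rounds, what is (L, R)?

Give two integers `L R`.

Round 1 (k=7): L=171 R=32
Round 2 (k=2): L=32 R=236
Round 3 (k=34): L=236 R=127
Round 4 (k=36): L=127 R=15

Answer: 127 15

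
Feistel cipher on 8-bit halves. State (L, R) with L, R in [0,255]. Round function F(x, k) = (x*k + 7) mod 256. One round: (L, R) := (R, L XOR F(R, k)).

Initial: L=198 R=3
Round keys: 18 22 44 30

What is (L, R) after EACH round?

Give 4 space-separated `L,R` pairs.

Answer: 3,251 251,154 154,132 132,229

Derivation:
Round 1 (k=18): L=3 R=251
Round 2 (k=22): L=251 R=154
Round 3 (k=44): L=154 R=132
Round 4 (k=30): L=132 R=229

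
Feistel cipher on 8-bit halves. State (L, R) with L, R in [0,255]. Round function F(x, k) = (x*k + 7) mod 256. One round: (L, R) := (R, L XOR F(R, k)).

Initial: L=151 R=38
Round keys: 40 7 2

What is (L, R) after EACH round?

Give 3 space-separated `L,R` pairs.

Answer: 38,96 96,129 129,105

Derivation:
Round 1 (k=40): L=38 R=96
Round 2 (k=7): L=96 R=129
Round 3 (k=2): L=129 R=105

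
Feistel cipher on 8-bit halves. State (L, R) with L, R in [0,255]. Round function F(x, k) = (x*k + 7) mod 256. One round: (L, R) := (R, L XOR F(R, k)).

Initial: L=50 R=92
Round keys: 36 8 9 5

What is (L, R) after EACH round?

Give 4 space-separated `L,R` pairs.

Round 1 (k=36): L=92 R=197
Round 2 (k=8): L=197 R=115
Round 3 (k=9): L=115 R=215
Round 4 (k=5): L=215 R=73

Answer: 92,197 197,115 115,215 215,73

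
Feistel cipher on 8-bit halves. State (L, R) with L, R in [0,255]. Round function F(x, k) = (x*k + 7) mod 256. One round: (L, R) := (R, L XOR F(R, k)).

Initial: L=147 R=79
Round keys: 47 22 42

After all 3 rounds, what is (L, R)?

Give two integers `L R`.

Round 1 (k=47): L=79 R=27
Round 2 (k=22): L=27 R=22
Round 3 (k=42): L=22 R=184

Answer: 22 184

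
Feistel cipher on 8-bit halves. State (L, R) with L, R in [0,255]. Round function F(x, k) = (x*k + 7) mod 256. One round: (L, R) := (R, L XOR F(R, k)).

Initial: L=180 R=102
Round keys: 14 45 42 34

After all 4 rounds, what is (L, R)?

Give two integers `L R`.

Round 1 (k=14): L=102 R=47
Round 2 (k=45): L=47 R=44
Round 3 (k=42): L=44 R=16
Round 4 (k=34): L=16 R=11

Answer: 16 11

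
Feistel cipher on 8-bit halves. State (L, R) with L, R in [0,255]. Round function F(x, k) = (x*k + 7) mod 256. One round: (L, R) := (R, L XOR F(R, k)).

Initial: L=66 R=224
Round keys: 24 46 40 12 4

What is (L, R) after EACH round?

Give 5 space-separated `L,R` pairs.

Answer: 224,69 69,141 141,74 74,242 242,133

Derivation:
Round 1 (k=24): L=224 R=69
Round 2 (k=46): L=69 R=141
Round 3 (k=40): L=141 R=74
Round 4 (k=12): L=74 R=242
Round 5 (k=4): L=242 R=133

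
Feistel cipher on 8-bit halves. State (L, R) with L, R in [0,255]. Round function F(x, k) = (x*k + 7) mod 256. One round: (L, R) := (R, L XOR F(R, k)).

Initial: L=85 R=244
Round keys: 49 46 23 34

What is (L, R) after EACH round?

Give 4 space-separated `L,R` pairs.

Answer: 244,238 238,63 63,94 94,188

Derivation:
Round 1 (k=49): L=244 R=238
Round 2 (k=46): L=238 R=63
Round 3 (k=23): L=63 R=94
Round 4 (k=34): L=94 R=188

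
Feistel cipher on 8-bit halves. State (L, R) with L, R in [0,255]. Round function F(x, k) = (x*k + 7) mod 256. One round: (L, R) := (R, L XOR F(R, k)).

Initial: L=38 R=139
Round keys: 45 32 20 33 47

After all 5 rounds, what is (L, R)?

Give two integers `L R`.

Round 1 (k=45): L=139 R=80
Round 2 (k=32): L=80 R=140
Round 3 (k=20): L=140 R=167
Round 4 (k=33): L=167 R=2
Round 5 (k=47): L=2 R=194

Answer: 2 194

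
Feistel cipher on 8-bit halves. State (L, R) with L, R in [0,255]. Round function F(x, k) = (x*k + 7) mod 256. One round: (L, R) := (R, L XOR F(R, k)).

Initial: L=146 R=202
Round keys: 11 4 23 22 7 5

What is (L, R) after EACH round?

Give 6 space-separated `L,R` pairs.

Answer: 202,39 39,105 105,81 81,148 148,66 66,197

Derivation:
Round 1 (k=11): L=202 R=39
Round 2 (k=4): L=39 R=105
Round 3 (k=23): L=105 R=81
Round 4 (k=22): L=81 R=148
Round 5 (k=7): L=148 R=66
Round 6 (k=5): L=66 R=197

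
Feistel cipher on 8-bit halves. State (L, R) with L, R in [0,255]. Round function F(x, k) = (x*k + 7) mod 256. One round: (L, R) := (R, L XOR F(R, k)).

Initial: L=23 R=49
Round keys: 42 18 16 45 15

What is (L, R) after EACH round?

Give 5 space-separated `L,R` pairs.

Round 1 (k=42): L=49 R=6
Round 2 (k=18): L=6 R=66
Round 3 (k=16): L=66 R=33
Round 4 (k=45): L=33 R=150
Round 5 (k=15): L=150 R=240

Answer: 49,6 6,66 66,33 33,150 150,240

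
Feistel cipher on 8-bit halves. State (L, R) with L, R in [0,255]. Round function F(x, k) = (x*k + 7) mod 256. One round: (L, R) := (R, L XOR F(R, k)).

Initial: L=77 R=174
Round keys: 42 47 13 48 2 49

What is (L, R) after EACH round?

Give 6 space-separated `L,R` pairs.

Round 1 (k=42): L=174 R=222
Round 2 (k=47): L=222 R=103
Round 3 (k=13): L=103 R=156
Round 4 (k=48): L=156 R=32
Round 5 (k=2): L=32 R=219
Round 6 (k=49): L=219 R=210

Answer: 174,222 222,103 103,156 156,32 32,219 219,210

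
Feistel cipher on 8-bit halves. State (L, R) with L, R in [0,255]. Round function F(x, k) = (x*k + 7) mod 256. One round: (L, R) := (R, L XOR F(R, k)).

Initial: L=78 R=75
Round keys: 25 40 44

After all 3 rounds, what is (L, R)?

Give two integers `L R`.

Answer: 108 131

Derivation:
Round 1 (k=25): L=75 R=20
Round 2 (k=40): L=20 R=108
Round 3 (k=44): L=108 R=131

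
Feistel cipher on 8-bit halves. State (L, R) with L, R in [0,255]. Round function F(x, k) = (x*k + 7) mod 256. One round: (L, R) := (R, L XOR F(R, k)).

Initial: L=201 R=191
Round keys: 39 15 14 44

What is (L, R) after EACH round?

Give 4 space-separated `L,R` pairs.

Answer: 191,233 233,17 17,28 28,198

Derivation:
Round 1 (k=39): L=191 R=233
Round 2 (k=15): L=233 R=17
Round 3 (k=14): L=17 R=28
Round 4 (k=44): L=28 R=198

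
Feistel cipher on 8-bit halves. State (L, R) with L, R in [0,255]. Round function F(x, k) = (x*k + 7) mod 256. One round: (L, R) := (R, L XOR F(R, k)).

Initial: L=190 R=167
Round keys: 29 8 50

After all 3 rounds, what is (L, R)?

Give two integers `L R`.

Answer: 192 203

Derivation:
Round 1 (k=29): L=167 R=76
Round 2 (k=8): L=76 R=192
Round 3 (k=50): L=192 R=203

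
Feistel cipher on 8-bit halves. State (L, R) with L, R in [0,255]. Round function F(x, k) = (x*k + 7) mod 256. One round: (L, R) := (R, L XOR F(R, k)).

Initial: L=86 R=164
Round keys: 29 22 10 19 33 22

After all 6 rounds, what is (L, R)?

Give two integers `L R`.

Round 1 (k=29): L=164 R=205
Round 2 (k=22): L=205 R=1
Round 3 (k=10): L=1 R=220
Round 4 (k=19): L=220 R=90
Round 5 (k=33): L=90 R=125
Round 6 (k=22): L=125 R=159

Answer: 125 159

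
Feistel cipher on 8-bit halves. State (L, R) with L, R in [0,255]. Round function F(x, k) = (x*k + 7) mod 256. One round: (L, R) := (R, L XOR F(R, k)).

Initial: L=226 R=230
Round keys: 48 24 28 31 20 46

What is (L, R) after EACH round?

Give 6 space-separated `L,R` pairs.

Round 1 (k=48): L=230 R=197
Round 2 (k=24): L=197 R=153
Round 3 (k=28): L=153 R=6
Round 4 (k=31): L=6 R=88
Round 5 (k=20): L=88 R=225
Round 6 (k=46): L=225 R=45

Answer: 230,197 197,153 153,6 6,88 88,225 225,45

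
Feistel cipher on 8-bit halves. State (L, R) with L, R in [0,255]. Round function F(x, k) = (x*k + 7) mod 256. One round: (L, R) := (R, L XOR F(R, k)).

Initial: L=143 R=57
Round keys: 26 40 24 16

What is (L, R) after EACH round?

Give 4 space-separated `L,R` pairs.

Answer: 57,94 94,142 142,9 9,25

Derivation:
Round 1 (k=26): L=57 R=94
Round 2 (k=40): L=94 R=142
Round 3 (k=24): L=142 R=9
Round 4 (k=16): L=9 R=25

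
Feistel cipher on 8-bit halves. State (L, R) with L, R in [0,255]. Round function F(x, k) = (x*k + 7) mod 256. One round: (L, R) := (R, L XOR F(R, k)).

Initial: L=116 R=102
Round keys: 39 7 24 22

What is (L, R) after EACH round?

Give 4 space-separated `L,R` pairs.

Round 1 (k=39): L=102 R=229
Round 2 (k=7): L=229 R=44
Round 3 (k=24): L=44 R=194
Round 4 (k=22): L=194 R=159

Answer: 102,229 229,44 44,194 194,159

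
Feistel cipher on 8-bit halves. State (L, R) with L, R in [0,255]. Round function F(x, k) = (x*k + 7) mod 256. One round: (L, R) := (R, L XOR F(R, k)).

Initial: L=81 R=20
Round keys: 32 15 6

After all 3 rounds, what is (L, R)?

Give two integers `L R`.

Answer: 133 243

Derivation:
Round 1 (k=32): L=20 R=214
Round 2 (k=15): L=214 R=133
Round 3 (k=6): L=133 R=243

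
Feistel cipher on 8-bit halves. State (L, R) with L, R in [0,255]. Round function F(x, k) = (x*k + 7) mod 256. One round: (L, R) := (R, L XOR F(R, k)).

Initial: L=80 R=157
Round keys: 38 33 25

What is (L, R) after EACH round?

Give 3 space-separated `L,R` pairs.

Round 1 (k=38): L=157 R=5
Round 2 (k=33): L=5 R=49
Round 3 (k=25): L=49 R=213

Answer: 157,5 5,49 49,213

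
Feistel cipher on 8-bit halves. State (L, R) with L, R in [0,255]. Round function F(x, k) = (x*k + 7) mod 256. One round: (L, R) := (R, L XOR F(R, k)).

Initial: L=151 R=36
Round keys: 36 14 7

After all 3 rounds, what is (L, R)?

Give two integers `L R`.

Answer: 35 124

Derivation:
Round 1 (k=36): L=36 R=128
Round 2 (k=14): L=128 R=35
Round 3 (k=7): L=35 R=124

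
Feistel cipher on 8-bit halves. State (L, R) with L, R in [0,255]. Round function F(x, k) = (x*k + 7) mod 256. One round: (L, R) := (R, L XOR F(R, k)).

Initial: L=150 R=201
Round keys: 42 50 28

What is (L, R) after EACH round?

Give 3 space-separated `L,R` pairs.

Round 1 (k=42): L=201 R=151
Round 2 (k=50): L=151 R=76
Round 3 (k=28): L=76 R=192

Answer: 201,151 151,76 76,192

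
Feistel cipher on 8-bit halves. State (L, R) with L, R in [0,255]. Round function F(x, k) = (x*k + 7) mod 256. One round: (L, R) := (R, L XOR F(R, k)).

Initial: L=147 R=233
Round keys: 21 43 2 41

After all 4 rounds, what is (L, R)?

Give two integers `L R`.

Round 1 (k=21): L=233 R=183
Round 2 (k=43): L=183 R=45
Round 3 (k=2): L=45 R=214
Round 4 (k=41): L=214 R=96

Answer: 214 96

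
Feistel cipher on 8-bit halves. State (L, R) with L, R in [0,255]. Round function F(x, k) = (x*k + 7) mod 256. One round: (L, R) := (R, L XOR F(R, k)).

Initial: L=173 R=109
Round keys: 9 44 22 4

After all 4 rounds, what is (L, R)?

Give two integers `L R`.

Round 1 (k=9): L=109 R=113
Round 2 (k=44): L=113 R=30
Round 3 (k=22): L=30 R=234
Round 4 (k=4): L=234 R=177

Answer: 234 177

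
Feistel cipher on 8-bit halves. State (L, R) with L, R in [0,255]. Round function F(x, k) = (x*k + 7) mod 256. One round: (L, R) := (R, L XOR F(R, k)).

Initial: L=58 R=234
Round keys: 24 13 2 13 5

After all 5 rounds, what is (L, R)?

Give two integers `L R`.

Round 1 (k=24): L=234 R=205
Round 2 (k=13): L=205 R=154
Round 3 (k=2): L=154 R=246
Round 4 (k=13): L=246 R=31
Round 5 (k=5): L=31 R=84

Answer: 31 84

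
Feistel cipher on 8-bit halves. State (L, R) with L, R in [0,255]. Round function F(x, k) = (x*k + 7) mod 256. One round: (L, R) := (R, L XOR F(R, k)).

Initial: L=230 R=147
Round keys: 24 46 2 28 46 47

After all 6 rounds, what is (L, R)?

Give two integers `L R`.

Round 1 (k=24): L=147 R=41
Round 2 (k=46): L=41 R=246
Round 3 (k=2): L=246 R=218
Round 4 (k=28): L=218 R=41
Round 5 (k=46): L=41 R=191
Round 6 (k=47): L=191 R=49

Answer: 191 49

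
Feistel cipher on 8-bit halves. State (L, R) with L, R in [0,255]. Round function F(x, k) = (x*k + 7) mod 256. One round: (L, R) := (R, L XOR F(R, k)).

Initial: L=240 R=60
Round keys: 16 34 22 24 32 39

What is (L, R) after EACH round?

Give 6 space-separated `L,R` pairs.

Answer: 60,55 55,105 105,58 58,30 30,253 253,140

Derivation:
Round 1 (k=16): L=60 R=55
Round 2 (k=34): L=55 R=105
Round 3 (k=22): L=105 R=58
Round 4 (k=24): L=58 R=30
Round 5 (k=32): L=30 R=253
Round 6 (k=39): L=253 R=140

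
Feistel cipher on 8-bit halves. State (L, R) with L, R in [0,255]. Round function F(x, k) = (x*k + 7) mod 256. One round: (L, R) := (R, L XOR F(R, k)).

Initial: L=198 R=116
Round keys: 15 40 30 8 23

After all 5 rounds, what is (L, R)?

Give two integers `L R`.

Answer: 28 111

Derivation:
Round 1 (k=15): L=116 R=21
Round 2 (k=40): L=21 R=59
Round 3 (k=30): L=59 R=228
Round 4 (k=8): L=228 R=28
Round 5 (k=23): L=28 R=111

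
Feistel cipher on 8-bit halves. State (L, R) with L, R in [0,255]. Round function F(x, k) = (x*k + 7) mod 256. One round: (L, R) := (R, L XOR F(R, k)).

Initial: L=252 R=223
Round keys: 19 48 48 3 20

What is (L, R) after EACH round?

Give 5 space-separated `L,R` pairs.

Round 1 (k=19): L=223 R=104
Round 2 (k=48): L=104 R=88
Round 3 (k=48): L=88 R=239
Round 4 (k=3): L=239 R=140
Round 5 (k=20): L=140 R=24

Answer: 223,104 104,88 88,239 239,140 140,24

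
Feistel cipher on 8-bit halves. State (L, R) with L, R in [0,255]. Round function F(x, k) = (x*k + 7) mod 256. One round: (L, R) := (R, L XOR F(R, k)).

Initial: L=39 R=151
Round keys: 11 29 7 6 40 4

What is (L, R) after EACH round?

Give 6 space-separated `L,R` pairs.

Answer: 151,163 163,233 233,197 197,76 76,34 34,195

Derivation:
Round 1 (k=11): L=151 R=163
Round 2 (k=29): L=163 R=233
Round 3 (k=7): L=233 R=197
Round 4 (k=6): L=197 R=76
Round 5 (k=40): L=76 R=34
Round 6 (k=4): L=34 R=195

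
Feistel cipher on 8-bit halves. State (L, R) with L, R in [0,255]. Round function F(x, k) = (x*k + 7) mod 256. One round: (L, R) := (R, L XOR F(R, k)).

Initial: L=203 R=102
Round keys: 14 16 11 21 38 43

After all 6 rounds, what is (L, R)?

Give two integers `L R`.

Round 1 (k=14): L=102 R=80
Round 2 (k=16): L=80 R=97
Round 3 (k=11): L=97 R=98
Round 4 (k=21): L=98 R=112
Round 5 (k=38): L=112 R=197
Round 6 (k=43): L=197 R=110

Answer: 197 110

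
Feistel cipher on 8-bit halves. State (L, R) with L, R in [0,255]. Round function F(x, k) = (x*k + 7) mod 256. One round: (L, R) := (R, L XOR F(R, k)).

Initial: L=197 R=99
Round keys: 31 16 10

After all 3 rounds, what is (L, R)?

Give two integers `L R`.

Round 1 (k=31): L=99 R=193
Round 2 (k=16): L=193 R=116
Round 3 (k=10): L=116 R=78

Answer: 116 78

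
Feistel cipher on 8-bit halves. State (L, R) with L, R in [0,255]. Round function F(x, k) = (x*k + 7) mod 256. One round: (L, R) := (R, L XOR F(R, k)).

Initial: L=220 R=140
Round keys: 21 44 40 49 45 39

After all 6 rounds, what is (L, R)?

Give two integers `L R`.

Answer: 23 152

Derivation:
Round 1 (k=21): L=140 R=95
Round 2 (k=44): L=95 R=215
Round 3 (k=40): L=215 R=192
Round 4 (k=49): L=192 R=16
Round 5 (k=45): L=16 R=23
Round 6 (k=39): L=23 R=152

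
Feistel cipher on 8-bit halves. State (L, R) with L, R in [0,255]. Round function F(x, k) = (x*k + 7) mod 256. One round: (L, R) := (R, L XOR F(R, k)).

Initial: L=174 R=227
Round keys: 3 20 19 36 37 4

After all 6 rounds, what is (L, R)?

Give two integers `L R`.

Round 1 (k=3): L=227 R=30
Round 2 (k=20): L=30 R=188
Round 3 (k=19): L=188 R=229
Round 4 (k=36): L=229 R=135
Round 5 (k=37): L=135 R=111
Round 6 (k=4): L=111 R=68

Answer: 111 68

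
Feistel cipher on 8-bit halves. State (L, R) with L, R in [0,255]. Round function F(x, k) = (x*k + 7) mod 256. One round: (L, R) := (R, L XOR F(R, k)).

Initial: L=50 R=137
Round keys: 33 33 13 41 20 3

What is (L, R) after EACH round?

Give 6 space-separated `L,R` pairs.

Round 1 (k=33): L=137 R=130
Round 2 (k=33): L=130 R=64
Round 3 (k=13): L=64 R=197
Round 4 (k=41): L=197 R=212
Round 5 (k=20): L=212 R=82
Round 6 (k=3): L=82 R=41

Answer: 137,130 130,64 64,197 197,212 212,82 82,41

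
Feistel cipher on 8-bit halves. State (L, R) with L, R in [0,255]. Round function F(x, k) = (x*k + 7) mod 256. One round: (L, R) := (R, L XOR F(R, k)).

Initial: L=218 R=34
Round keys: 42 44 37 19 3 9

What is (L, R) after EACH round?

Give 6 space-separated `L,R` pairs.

Answer: 34,65 65,17 17,61 61,159 159,217 217,55

Derivation:
Round 1 (k=42): L=34 R=65
Round 2 (k=44): L=65 R=17
Round 3 (k=37): L=17 R=61
Round 4 (k=19): L=61 R=159
Round 5 (k=3): L=159 R=217
Round 6 (k=9): L=217 R=55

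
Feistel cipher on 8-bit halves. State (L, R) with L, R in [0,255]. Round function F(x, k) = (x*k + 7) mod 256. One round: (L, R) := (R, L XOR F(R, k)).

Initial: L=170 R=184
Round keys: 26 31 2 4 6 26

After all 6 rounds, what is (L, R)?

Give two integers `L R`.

Round 1 (k=26): L=184 R=29
Round 2 (k=31): L=29 R=50
Round 3 (k=2): L=50 R=118
Round 4 (k=4): L=118 R=237
Round 5 (k=6): L=237 R=227
Round 6 (k=26): L=227 R=248

Answer: 227 248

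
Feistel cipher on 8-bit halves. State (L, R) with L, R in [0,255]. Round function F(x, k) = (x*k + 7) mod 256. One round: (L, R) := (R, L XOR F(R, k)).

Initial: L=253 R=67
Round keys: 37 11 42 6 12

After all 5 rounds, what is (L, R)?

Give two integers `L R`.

Answer: 216 233

Derivation:
Round 1 (k=37): L=67 R=75
Round 2 (k=11): L=75 R=3
Round 3 (k=42): L=3 R=206
Round 4 (k=6): L=206 R=216
Round 5 (k=12): L=216 R=233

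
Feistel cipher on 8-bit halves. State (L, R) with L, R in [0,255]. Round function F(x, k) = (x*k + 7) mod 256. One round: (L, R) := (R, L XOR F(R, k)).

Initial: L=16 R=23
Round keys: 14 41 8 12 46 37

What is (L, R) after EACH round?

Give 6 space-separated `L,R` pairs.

Answer: 23,89 89,95 95,166 166,144 144,65 65,252

Derivation:
Round 1 (k=14): L=23 R=89
Round 2 (k=41): L=89 R=95
Round 3 (k=8): L=95 R=166
Round 4 (k=12): L=166 R=144
Round 5 (k=46): L=144 R=65
Round 6 (k=37): L=65 R=252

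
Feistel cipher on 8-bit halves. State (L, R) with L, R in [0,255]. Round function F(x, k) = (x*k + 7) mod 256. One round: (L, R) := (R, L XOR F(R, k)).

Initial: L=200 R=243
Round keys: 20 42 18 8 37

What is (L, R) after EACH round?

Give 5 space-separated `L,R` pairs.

Answer: 243,203 203,166 166,120 120,97 97,116

Derivation:
Round 1 (k=20): L=243 R=203
Round 2 (k=42): L=203 R=166
Round 3 (k=18): L=166 R=120
Round 4 (k=8): L=120 R=97
Round 5 (k=37): L=97 R=116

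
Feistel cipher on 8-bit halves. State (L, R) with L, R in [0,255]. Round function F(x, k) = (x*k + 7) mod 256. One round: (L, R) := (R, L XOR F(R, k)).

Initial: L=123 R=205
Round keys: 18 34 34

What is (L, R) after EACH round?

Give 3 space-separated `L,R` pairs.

Answer: 205,10 10,150 150,249

Derivation:
Round 1 (k=18): L=205 R=10
Round 2 (k=34): L=10 R=150
Round 3 (k=34): L=150 R=249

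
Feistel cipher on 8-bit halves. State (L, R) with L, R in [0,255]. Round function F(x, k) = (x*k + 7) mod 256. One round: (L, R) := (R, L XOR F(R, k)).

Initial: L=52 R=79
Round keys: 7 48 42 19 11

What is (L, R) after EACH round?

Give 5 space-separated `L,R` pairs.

Round 1 (k=7): L=79 R=4
Round 2 (k=48): L=4 R=136
Round 3 (k=42): L=136 R=83
Round 4 (k=19): L=83 R=184
Round 5 (k=11): L=184 R=188

Answer: 79,4 4,136 136,83 83,184 184,188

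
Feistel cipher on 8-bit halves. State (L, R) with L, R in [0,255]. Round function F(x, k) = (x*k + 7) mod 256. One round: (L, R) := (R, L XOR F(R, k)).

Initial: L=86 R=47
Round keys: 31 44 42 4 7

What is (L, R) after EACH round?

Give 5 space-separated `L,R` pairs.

Answer: 47,238 238,192 192,105 105,107 107,157

Derivation:
Round 1 (k=31): L=47 R=238
Round 2 (k=44): L=238 R=192
Round 3 (k=42): L=192 R=105
Round 4 (k=4): L=105 R=107
Round 5 (k=7): L=107 R=157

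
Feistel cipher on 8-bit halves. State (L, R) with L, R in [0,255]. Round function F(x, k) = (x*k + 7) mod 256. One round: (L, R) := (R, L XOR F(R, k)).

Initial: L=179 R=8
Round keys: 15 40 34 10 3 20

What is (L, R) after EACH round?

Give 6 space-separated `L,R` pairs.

Answer: 8,204 204,239 239,9 9,142 142,184 184,233

Derivation:
Round 1 (k=15): L=8 R=204
Round 2 (k=40): L=204 R=239
Round 3 (k=34): L=239 R=9
Round 4 (k=10): L=9 R=142
Round 5 (k=3): L=142 R=184
Round 6 (k=20): L=184 R=233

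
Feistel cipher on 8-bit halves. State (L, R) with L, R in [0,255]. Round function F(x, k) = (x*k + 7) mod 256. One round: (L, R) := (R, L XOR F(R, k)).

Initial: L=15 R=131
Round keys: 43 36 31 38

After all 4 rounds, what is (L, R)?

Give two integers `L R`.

Round 1 (k=43): L=131 R=7
Round 2 (k=36): L=7 R=128
Round 3 (k=31): L=128 R=128
Round 4 (k=38): L=128 R=135

Answer: 128 135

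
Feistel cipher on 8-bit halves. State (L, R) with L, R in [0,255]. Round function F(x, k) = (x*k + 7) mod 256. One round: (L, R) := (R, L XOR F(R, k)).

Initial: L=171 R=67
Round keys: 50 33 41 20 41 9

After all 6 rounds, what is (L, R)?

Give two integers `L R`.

Answer: 79 179

Derivation:
Round 1 (k=50): L=67 R=182
Round 2 (k=33): L=182 R=62
Round 3 (k=41): L=62 R=67
Round 4 (k=20): L=67 R=125
Round 5 (k=41): L=125 R=79
Round 6 (k=9): L=79 R=179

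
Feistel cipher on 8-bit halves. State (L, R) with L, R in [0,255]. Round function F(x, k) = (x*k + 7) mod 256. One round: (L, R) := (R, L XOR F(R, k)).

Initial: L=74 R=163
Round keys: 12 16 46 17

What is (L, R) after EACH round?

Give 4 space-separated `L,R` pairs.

Round 1 (k=12): L=163 R=225
Round 2 (k=16): L=225 R=180
Round 3 (k=46): L=180 R=190
Round 4 (k=17): L=190 R=17

Answer: 163,225 225,180 180,190 190,17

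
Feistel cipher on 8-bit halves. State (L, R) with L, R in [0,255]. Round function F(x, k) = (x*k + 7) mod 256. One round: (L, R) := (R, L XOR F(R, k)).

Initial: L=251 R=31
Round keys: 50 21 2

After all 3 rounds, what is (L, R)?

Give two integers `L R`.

Round 1 (k=50): L=31 R=238
Round 2 (k=21): L=238 R=146
Round 3 (k=2): L=146 R=197

Answer: 146 197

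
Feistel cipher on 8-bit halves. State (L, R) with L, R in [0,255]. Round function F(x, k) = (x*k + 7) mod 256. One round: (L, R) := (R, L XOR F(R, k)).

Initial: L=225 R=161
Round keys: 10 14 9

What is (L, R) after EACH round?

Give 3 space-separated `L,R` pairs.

Round 1 (k=10): L=161 R=176
Round 2 (k=14): L=176 R=6
Round 3 (k=9): L=6 R=141

Answer: 161,176 176,6 6,141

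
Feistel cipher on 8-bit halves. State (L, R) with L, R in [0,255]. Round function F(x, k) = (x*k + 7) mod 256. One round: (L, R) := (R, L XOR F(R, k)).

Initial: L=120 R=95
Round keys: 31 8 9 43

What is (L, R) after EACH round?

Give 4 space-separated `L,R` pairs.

Round 1 (k=31): L=95 R=240
Round 2 (k=8): L=240 R=216
Round 3 (k=9): L=216 R=111
Round 4 (k=43): L=111 R=116

Answer: 95,240 240,216 216,111 111,116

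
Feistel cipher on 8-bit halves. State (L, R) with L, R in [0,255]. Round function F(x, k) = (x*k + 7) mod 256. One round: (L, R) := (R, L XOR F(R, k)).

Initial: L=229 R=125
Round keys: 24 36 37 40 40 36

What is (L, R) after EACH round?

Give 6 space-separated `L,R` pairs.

Answer: 125,90 90,210 210,59 59,237 237,52 52,186

Derivation:
Round 1 (k=24): L=125 R=90
Round 2 (k=36): L=90 R=210
Round 3 (k=37): L=210 R=59
Round 4 (k=40): L=59 R=237
Round 5 (k=40): L=237 R=52
Round 6 (k=36): L=52 R=186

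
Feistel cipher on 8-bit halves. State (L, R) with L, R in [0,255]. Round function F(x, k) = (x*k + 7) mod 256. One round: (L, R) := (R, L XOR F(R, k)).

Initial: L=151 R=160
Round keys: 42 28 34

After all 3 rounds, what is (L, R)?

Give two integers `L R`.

Answer: 103 101

Derivation:
Round 1 (k=42): L=160 R=208
Round 2 (k=28): L=208 R=103
Round 3 (k=34): L=103 R=101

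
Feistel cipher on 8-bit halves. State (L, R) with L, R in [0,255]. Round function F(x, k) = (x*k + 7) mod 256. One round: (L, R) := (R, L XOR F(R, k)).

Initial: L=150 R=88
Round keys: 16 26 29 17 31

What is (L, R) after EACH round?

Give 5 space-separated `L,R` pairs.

Answer: 88,17 17,153 153,77 77,189 189,167

Derivation:
Round 1 (k=16): L=88 R=17
Round 2 (k=26): L=17 R=153
Round 3 (k=29): L=153 R=77
Round 4 (k=17): L=77 R=189
Round 5 (k=31): L=189 R=167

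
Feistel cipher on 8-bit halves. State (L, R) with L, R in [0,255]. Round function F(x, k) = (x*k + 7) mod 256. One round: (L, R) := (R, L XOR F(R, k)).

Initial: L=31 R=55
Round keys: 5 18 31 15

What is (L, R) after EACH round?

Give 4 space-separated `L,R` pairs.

Round 1 (k=5): L=55 R=5
Round 2 (k=18): L=5 R=86
Round 3 (k=31): L=86 R=116
Round 4 (k=15): L=116 R=133

Answer: 55,5 5,86 86,116 116,133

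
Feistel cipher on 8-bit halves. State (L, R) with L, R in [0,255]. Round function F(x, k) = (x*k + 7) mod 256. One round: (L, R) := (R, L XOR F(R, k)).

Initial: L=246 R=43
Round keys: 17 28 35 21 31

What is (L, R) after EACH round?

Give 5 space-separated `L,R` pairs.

Answer: 43,20 20,28 28,207 207,30 30,102

Derivation:
Round 1 (k=17): L=43 R=20
Round 2 (k=28): L=20 R=28
Round 3 (k=35): L=28 R=207
Round 4 (k=21): L=207 R=30
Round 5 (k=31): L=30 R=102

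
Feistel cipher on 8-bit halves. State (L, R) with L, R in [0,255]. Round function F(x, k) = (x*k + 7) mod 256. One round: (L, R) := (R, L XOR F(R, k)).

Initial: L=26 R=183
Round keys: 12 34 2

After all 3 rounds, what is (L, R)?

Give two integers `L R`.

Answer: 158 194

Derivation:
Round 1 (k=12): L=183 R=129
Round 2 (k=34): L=129 R=158
Round 3 (k=2): L=158 R=194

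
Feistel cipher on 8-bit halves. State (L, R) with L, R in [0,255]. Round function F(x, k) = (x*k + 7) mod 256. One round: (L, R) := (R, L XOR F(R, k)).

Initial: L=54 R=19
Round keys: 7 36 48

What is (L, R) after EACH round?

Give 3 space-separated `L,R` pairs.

Round 1 (k=7): L=19 R=186
Round 2 (k=36): L=186 R=60
Round 3 (k=48): L=60 R=253

Answer: 19,186 186,60 60,253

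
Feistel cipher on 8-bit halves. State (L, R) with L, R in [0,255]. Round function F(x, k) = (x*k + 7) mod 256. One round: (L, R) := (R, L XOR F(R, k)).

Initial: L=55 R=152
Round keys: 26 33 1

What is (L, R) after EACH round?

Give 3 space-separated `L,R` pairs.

Answer: 152,64 64,223 223,166

Derivation:
Round 1 (k=26): L=152 R=64
Round 2 (k=33): L=64 R=223
Round 3 (k=1): L=223 R=166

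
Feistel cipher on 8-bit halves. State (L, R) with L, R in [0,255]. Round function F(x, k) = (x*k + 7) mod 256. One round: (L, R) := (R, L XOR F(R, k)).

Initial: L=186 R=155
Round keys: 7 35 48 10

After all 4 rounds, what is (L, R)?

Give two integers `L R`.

Answer: 25 91

Derivation:
Round 1 (k=7): L=155 R=254
Round 2 (k=35): L=254 R=90
Round 3 (k=48): L=90 R=25
Round 4 (k=10): L=25 R=91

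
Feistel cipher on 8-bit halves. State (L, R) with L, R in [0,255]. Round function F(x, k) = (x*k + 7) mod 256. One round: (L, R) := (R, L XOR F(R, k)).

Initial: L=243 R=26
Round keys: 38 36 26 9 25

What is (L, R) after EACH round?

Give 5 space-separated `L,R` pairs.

Answer: 26,16 16,93 93,105 105,229 229,13

Derivation:
Round 1 (k=38): L=26 R=16
Round 2 (k=36): L=16 R=93
Round 3 (k=26): L=93 R=105
Round 4 (k=9): L=105 R=229
Round 5 (k=25): L=229 R=13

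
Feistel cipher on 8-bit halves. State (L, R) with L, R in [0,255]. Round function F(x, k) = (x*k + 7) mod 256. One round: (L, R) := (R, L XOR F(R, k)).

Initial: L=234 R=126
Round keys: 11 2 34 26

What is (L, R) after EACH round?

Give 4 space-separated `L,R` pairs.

Round 1 (k=11): L=126 R=155
Round 2 (k=2): L=155 R=67
Round 3 (k=34): L=67 R=118
Round 4 (k=26): L=118 R=64

Answer: 126,155 155,67 67,118 118,64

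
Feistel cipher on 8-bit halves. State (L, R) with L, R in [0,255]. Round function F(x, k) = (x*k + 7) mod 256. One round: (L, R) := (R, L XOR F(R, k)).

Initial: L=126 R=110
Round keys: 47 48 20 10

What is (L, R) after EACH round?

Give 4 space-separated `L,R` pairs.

Round 1 (k=47): L=110 R=71
Round 2 (k=48): L=71 R=57
Round 3 (k=20): L=57 R=60
Round 4 (k=10): L=60 R=102

Answer: 110,71 71,57 57,60 60,102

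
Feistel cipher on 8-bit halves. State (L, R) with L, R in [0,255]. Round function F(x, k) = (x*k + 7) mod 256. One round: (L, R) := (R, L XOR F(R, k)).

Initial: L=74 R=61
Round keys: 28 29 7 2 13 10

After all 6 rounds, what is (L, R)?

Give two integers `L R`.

Answer: 156 235

Derivation:
Round 1 (k=28): L=61 R=249
Round 2 (k=29): L=249 R=1
Round 3 (k=7): L=1 R=247
Round 4 (k=2): L=247 R=244
Round 5 (k=13): L=244 R=156
Round 6 (k=10): L=156 R=235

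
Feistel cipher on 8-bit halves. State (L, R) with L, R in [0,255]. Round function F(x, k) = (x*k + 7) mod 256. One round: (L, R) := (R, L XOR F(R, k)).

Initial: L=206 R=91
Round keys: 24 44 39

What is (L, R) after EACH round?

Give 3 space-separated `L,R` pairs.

Answer: 91,65 65,104 104,158

Derivation:
Round 1 (k=24): L=91 R=65
Round 2 (k=44): L=65 R=104
Round 3 (k=39): L=104 R=158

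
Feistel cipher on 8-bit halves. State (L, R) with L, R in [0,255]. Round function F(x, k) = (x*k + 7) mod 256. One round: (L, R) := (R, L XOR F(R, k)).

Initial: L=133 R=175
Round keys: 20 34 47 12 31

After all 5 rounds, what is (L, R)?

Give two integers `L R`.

Answer: 255 117

Derivation:
Round 1 (k=20): L=175 R=54
Round 2 (k=34): L=54 R=156
Round 3 (k=47): L=156 R=157
Round 4 (k=12): L=157 R=255
Round 5 (k=31): L=255 R=117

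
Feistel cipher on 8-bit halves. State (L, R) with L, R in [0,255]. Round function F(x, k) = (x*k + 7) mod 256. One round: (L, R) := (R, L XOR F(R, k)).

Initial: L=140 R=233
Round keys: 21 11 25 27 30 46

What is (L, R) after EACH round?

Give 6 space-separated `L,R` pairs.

Round 1 (k=21): L=233 R=168
Round 2 (k=11): L=168 R=214
Round 3 (k=25): L=214 R=69
Round 4 (k=27): L=69 R=152
Round 5 (k=30): L=152 R=146
Round 6 (k=46): L=146 R=219

Answer: 233,168 168,214 214,69 69,152 152,146 146,219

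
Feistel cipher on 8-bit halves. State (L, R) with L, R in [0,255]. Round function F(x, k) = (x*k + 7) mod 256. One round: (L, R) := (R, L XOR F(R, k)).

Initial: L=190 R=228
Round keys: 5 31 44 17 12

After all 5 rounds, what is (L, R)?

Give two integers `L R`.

Round 1 (k=5): L=228 R=197
Round 2 (k=31): L=197 R=6
Round 3 (k=44): L=6 R=202
Round 4 (k=17): L=202 R=119
Round 5 (k=12): L=119 R=81

Answer: 119 81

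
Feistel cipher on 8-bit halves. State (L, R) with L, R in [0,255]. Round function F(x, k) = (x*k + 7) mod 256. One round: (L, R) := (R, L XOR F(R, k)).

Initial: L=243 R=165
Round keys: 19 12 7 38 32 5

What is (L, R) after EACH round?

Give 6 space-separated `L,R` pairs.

Round 1 (k=19): L=165 R=181
Round 2 (k=12): L=181 R=38
Round 3 (k=7): L=38 R=164
Round 4 (k=38): L=164 R=121
Round 5 (k=32): L=121 R=131
Round 6 (k=5): L=131 R=239

Answer: 165,181 181,38 38,164 164,121 121,131 131,239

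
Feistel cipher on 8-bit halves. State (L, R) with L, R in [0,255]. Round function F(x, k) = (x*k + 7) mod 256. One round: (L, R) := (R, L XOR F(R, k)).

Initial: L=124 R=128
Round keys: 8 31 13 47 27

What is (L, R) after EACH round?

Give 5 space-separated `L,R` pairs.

Round 1 (k=8): L=128 R=123
Round 2 (k=31): L=123 R=108
Round 3 (k=13): L=108 R=248
Round 4 (k=47): L=248 R=227
Round 5 (k=27): L=227 R=0

Answer: 128,123 123,108 108,248 248,227 227,0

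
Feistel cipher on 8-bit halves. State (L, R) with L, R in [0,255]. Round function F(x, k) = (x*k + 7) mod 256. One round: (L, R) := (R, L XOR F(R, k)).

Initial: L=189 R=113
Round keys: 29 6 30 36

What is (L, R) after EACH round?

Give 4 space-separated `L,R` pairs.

Answer: 113,105 105,12 12,6 6,211

Derivation:
Round 1 (k=29): L=113 R=105
Round 2 (k=6): L=105 R=12
Round 3 (k=30): L=12 R=6
Round 4 (k=36): L=6 R=211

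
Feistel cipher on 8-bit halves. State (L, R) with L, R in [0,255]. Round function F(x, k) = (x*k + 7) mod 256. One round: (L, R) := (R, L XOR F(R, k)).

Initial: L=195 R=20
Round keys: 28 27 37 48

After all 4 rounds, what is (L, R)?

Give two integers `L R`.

Answer: 238 112

Derivation:
Round 1 (k=28): L=20 R=244
Round 2 (k=27): L=244 R=215
Round 3 (k=37): L=215 R=238
Round 4 (k=48): L=238 R=112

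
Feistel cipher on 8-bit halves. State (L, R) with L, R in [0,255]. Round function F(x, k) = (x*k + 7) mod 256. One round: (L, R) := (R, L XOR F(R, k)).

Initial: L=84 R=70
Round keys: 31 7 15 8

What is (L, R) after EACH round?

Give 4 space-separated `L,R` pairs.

Round 1 (k=31): L=70 R=213
Round 2 (k=7): L=213 R=156
Round 3 (k=15): L=156 R=254
Round 4 (k=8): L=254 R=107

Answer: 70,213 213,156 156,254 254,107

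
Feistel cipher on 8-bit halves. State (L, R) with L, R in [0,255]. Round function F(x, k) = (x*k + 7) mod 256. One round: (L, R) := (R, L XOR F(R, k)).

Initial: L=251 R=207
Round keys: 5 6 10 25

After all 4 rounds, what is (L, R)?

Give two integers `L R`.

Round 1 (k=5): L=207 R=233
Round 2 (k=6): L=233 R=178
Round 3 (k=10): L=178 R=18
Round 4 (k=25): L=18 R=123

Answer: 18 123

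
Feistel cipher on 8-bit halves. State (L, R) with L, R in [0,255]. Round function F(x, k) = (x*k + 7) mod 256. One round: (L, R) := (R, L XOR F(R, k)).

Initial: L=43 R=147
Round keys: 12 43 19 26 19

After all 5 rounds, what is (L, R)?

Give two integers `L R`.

Round 1 (k=12): L=147 R=192
Round 2 (k=43): L=192 R=212
Round 3 (k=19): L=212 R=3
Round 4 (k=26): L=3 R=129
Round 5 (k=19): L=129 R=153

Answer: 129 153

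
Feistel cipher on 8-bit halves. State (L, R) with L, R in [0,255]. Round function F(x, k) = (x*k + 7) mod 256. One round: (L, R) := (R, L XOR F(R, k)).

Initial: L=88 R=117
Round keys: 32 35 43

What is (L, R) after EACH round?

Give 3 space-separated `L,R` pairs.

Round 1 (k=32): L=117 R=255
Round 2 (k=35): L=255 R=145
Round 3 (k=43): L=145 R=157

Answer: 117,255 255,145 145,157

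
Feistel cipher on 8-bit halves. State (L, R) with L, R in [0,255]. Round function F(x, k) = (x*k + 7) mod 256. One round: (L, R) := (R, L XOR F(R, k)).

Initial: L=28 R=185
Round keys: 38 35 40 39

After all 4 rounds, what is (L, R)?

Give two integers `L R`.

Answer: 158 234

Derivation:
Round 1 (k=38): L=185 R=97
Round 2 (k=35): L=97 R=243
Round 3 (k=40): L=243 R=158
Round 4 (k=39): L=158 R=234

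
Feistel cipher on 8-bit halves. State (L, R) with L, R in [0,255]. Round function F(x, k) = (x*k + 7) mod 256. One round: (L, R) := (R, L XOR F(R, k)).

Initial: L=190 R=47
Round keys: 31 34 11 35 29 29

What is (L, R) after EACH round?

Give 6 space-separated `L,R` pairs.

Answer: 47,6 6,252 252,221 221,194 194,220 220,49

Derivation:
Round 1 (k=31): L=47 R=6
Round 2 (k=34): L=6 R=252
Round 3 (k=11): L=252 R=221
Round 4 (k=35): L=221 R=194
Round 5 (k=29): L=194 R=220
Round 6 (k=29): L=220 R=49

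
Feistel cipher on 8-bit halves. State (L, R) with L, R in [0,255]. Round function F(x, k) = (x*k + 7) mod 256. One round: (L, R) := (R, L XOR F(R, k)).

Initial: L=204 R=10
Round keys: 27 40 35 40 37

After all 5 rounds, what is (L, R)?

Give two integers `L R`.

Answer: 186 102

Derivation:
Round 1 (k=27): L=10 R=217
Round 2 (k=40): L=217 R=229
Round 3 (k=35): L=229 R=143
Round 4 (k=40): L=143 R=186
Round 5 (k=37): L=186 R=102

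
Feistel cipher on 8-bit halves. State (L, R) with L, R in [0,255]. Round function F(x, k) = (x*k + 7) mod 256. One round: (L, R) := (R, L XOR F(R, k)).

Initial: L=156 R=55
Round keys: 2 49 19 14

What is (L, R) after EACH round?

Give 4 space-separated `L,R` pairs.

Round 1 (k=2): L=55 R=233
Round 2 (k=49): L=233 R=151
Round 3 (k=19): L=151 R=213
Round 4 (k=14): L=213 R=58

Answer: 55,233 233,151 151,213 213,58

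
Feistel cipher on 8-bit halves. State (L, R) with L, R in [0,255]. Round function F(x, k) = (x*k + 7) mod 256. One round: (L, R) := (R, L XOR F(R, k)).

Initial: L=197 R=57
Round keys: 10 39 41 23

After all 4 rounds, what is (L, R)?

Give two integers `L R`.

Answer: 181 80

Derivation:
Round 1 (k=10): L=57 R=132
Round 2 (k=39): L=132 R=26
Round 3 (k=41): L=26 R=181
Round 4 (k=23): L=181 R=80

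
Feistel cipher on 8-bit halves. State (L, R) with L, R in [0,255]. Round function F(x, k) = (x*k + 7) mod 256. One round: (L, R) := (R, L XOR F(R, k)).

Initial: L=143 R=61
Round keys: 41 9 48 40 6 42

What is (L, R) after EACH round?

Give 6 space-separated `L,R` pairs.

Round 1 (k=41): L=61 R=67
Round 2 (k=9): L=67 R=95
Round 3 (k=48): L=95 R=148
Round 4 (k=40): L=148 R=120
Round 5 (k=6): L=120 R=67
Round 6 (k=42): L=67 R=125

Answer: 61,67 67,95 95,148 148,120 120,67 67,125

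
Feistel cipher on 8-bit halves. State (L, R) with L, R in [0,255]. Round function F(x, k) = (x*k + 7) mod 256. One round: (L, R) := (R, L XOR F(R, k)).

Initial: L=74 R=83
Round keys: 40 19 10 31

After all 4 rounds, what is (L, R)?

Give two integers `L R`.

Round 1 (k=40): L=83 R=181
Round 2 (k=19): L=181 R=37
Round 3 (k=10): L=37 R=204
Round 4 (k=31): L=204 R=158

Answer: 204 158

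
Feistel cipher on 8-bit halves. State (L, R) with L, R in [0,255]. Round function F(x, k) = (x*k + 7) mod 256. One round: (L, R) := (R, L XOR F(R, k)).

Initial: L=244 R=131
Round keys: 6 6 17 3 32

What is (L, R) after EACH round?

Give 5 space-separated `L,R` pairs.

Answer: 131,237 237,22 22,144 144,161 161,183

Derivation:
Round 1 (k=6): L=131 R=237
Round 2 (k=6): L=237 R=22
Round 3 (k=17): L=22 R=144
Round 4 (k=3): L=144 R=161
Round 5 (k=32): L=161 R=183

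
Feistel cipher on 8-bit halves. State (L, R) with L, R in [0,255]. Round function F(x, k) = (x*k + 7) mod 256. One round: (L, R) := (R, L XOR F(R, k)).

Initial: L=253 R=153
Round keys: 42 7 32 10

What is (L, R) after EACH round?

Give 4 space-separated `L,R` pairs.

Round 1 (k=42): L=153 R=220
Round 2 (k=7): L=220 R=146
Round 3 (k=32): L=146 R=155
Round 4 (k=10): L=155 R=135

Answer: 153,220 220,146 146,155 155,135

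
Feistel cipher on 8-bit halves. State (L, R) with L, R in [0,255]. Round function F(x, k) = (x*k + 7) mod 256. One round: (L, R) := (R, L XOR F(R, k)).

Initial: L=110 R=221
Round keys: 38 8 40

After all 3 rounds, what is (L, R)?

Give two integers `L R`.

Round 1 (k=38): L=221 R=187
Round 2 (k=8): L=187 R=2
Round 3 (k=40): L=2 R=236

Answer: 2 236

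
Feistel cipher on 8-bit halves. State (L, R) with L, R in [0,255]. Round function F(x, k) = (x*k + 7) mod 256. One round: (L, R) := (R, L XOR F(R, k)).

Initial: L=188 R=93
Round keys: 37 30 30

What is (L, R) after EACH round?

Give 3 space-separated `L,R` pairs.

Round 1 (k=37): L=93 R=196
Round 2 (k=30): L=196 R=162
Round 3 (k=30): L=162 R=199

Answer: 93,196 196,162 162,199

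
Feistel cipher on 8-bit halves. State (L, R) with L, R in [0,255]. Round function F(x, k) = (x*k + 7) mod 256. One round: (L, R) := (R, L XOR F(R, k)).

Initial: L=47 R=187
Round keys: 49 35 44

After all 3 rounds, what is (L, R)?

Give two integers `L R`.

Answer: 37 158

Derivation:
Round 1 (k=49): L=187 R=253
Round 2 (k=35): L=253 R=37
Round 3 (k=44): L=37 R=158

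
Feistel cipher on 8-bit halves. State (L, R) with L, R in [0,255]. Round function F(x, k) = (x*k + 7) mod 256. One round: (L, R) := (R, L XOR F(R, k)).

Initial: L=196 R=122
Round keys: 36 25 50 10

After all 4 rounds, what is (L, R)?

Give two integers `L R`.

Round 1 (k=36): L=122 R=235
Round 2 (k=25): L=235 R=128
Round 3 (k=50): L=128 R=236
Round 4 (k=10): L=236 R=191

Answer: 236 191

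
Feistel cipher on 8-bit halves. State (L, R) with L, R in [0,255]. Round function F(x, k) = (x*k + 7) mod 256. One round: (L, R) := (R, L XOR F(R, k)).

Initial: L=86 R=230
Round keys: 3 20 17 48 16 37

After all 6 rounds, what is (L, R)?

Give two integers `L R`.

Answer: 100 185

Derivation:
Round 1 (k=3): L=230 R=239
Round 2 (k=20): L=239 R=85
Round 3 (k=17): L=85 R=67
Round 4 (k=48): L=67 R=194
Round 5 (k=16): L=194 R=100
Round 6 (k=37): L=100 R=185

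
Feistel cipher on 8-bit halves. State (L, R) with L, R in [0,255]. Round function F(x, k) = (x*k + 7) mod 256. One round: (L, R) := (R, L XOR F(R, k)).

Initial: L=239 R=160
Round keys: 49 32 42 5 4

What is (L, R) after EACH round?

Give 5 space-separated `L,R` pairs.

Answer: 160,72 72,167 167,37 37,103 103,134

Derivation:
Round 1 (k=49): L=160 R=72
Round 2 (k=32): L=72 R=167
Round 3 (k=42): L=167 R=37
Round 4 (k=5): L=37 R=103
Round 5 (k=4): L=103 R=134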